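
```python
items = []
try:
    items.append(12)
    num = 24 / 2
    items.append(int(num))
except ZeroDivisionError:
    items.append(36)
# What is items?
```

Step-by-step execution trace:
1. try: `items.append(12)` → items = [12].
2. `num = 24 / 2` → num = 12.0. No exception raised.
3. `items.append(int(num))` → items = [12, 12].
4. `except ZeroDivisionError` is skipped (no exception was raised).
Result: [12, 12]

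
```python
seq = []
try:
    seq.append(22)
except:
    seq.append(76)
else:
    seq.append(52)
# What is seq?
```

Step-by-step execution trace:
1. try: `seq.append(22)` → seq = [22]. No exception raised.
2. `except` is skipped.
3. `else` runs (try completed without exception): `seq.append(52)` → seq = [22, 52].
Result: [22, 52]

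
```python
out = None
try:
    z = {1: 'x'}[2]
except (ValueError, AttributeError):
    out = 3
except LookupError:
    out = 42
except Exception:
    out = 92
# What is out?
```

Step-by-step execution trace:
1. `z = {1: 'x'}[2]` raises KeyError.
2. `except (ValueError, AttributeError)` does not match KeyError; skipped.
3. `except LookupError` matches (KeyError is a subclass of LookupError) → out = 42.
4. `except Exception` is not reached.
Result: 42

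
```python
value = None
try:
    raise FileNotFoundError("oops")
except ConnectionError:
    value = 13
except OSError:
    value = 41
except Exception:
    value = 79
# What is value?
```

Step-by-step execution trace:
1. `raise FileNotFoundError(...)` raises FileNotFoundError.
2. `except ConnectionError` does not match (FileNotFoundError is not a subclass of ConnectionError); skipped.
3. `except OSError` matches (FileNotFoundError is a subclass of OSError) → value = 41.
4. `except Exception` is not reached.
Result: 41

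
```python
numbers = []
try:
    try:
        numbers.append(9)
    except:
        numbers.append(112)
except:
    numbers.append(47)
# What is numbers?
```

Step-by-step execution trace:
1. Inner try: `numbers.append(9)` → numbers = [9]. No exception raised.
2. Inner `except` is skipped.
3. Inner try completes normally; outer `except` is skipped.
Result: [9]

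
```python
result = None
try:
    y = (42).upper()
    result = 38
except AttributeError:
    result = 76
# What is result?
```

Step-by-step execution trace:
1. `y = (42).upper()` raises AttributeError.
2. `result = 38` is not reached.
3. `except AttributeError` matches → result = 76.
Result: 76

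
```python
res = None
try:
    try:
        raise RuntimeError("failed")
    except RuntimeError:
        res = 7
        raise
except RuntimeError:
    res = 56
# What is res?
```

Step-by-step execution trace:
1. Inner try: `raise RuntimeError("failed")` raises RuntimeError.
2. Inner `except RuntimeError` matches → res = 7.
3. bare `raise` re-raises the same RuntimeError.
4. Outer `except RuntimeError` matches → res = 56.
Result: 56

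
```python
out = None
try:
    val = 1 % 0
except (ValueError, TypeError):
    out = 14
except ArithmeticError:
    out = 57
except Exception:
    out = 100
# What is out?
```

Step-by-step execution trace:
1. `val = 1 % 0` raises ZeroDivisionError.
2. `except (ValueError, TypeError)` does not match ZeroDivisionError; skipped.
3. `except ArithmeticError` matches (ZeroDivisionError is a subclass of ArithmeticError) → out = 57.
4. `except Exception` is not reached.
Result: 57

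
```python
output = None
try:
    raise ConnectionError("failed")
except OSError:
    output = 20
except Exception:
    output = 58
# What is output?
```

Step-by-step execution trace:
1. `raise ConnectionError(...)` raises ConnectionError.
2. `except OSError` matches (ConnectionError is a subclass of OSError) → output = 20.
3. `except Exception` is not reached.
Result: 20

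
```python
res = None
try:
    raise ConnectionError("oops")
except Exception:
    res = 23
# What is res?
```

Step-by-step execution trace:
1. `raise ConnectionError(...)` raises ConnectionError.
2. `except Exception` matches (ConnectionError is a subclass of Exception) → res = 23.
Result: 23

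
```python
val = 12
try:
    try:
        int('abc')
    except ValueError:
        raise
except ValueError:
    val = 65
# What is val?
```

Step-by-step execution trace:
1. Inner try: `int('abc')` raises ValueError.
2. Inner `except ValueError` matches; bare `raise` re-raises the same ValueError.
3. Outer `except ValueError` matches → val = 65.
Result: 65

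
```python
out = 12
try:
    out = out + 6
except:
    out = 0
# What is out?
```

Step-by-step execution trace:
1. out starts at 12.
2. try: `out = out + 6` → out = 18. No exception raised.
3. `except` is skipped.
Result: 18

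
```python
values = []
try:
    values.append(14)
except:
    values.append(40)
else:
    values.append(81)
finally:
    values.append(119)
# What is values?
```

Step-by-step execution trace:
1. try: `values.append(14)` → values = [14]. No exception raised.
2. `except` is skipped.
3. `else` runs: `values.append(81)` → values = [14, 81].
4. `finally` always runs: `values.append(119)` → values = [14, 81, 119].
Result: [14, 81, 119]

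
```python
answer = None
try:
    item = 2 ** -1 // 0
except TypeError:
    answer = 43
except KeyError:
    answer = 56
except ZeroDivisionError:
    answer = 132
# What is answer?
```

Step-by-step execution trace:
1. `item = 2 ** -1 // 0` raises ZeroDivisionError.
2. `except TypeError` does not match ZeroDivisionError; skipped.
3. `except KeyError` does not match ZeroDivisionError; skipped.
4. `except ZeroDivisionError` matches → answer = 132.
Result: 132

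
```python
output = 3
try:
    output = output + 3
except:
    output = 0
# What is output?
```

Step-by-step execution trace:
1. output starts at 3.
2. try: `output = output + 3` → output = 6. No exception raised.
3. `except` is skipped.
Result: 6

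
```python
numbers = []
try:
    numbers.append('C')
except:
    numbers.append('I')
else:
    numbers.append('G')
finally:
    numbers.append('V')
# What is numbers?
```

Step-by-step execution trace:
1. try: `numbers.append('C')` → numbers = ['C']. No exception raised.
2. `except` is skipped.
3. `else` runs: `numbers.append('G')` → numbers = ['C', 'G'].
4. `finally` always runs: `numbers.append('V')` → numbers = ['C', 'G', 'V'].
Result: ['C', 'G', 'V']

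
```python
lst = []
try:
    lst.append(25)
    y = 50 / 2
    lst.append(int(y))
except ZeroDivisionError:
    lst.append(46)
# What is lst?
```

Step-by-step execution trace:
1. try: `lst.append(25)` → lst = [25].
2. `y = 50 / 2` → y = 25.0. No exception raised.
3. `lst.append(int(y))` → lst = [25, 25].
4. `except ZeroDivisionError` is skipped (no exception was raised).
Result: [25, 25]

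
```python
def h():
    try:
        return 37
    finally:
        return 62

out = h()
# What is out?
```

Step-by-step execution trace:
1. `h()` enters try: `return 37` sets pending return value 37.
2. Before returning, `finally: return 62` runs and overrides the pending return.
3. h() returns 62 → out = 62.
Result: 62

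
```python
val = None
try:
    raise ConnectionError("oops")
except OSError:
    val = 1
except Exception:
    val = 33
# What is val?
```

Step-by-step execution trace:
1. `raise ConnectionError(...)` raises ConnectionError.
2. `except OSError` matches (ConnectionError is a subclass of OSError) → val = 1.
3. `except Exception` is not reached.
Result: 1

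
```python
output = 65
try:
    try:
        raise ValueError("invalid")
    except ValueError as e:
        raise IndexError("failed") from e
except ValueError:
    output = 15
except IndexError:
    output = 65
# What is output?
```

Step-by-step execution trace:
1. Inner try raises ValueError; inner `except ValueError as e` catches it.
2. `raise IndexError(...) from e` raises IndexError (ValueError is attached as __cause__, but only IndexError is active).
3. Outer `except ValueError` does not match IndexError; skipped.
4. Outer `except IndexError` matches → output = 65.
Result: 65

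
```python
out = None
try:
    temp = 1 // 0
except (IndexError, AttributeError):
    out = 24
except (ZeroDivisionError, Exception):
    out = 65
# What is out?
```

Step-by-step execution trace:
1. `temp = 1 // 0` raises ZeroDivisionError.
2. `except (IndexError, AttributeError)` does not match ZeroDivisionError; skipped.
3. `except (ZeroDivisionError, Exception)` matches (ZeroDivisionError is in the tuple) → out = 65.
Result: 65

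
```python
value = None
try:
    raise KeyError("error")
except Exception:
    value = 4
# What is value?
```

Step-by-step execution trace:
1. `raise KeyError(...)` raises KeyError.
2. `except Exception` matches (KeyError is a subclass of Exception) → value = 4.
Result: 4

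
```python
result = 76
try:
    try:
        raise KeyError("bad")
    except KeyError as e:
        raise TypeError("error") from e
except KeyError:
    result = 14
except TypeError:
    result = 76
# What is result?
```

Step-by-step execution trace:
1. Inner try raises KeyError; inner `except KeyError as e` catches it.
2. `raise TypeError(...) from e` raises TypeError (KeyError is attached as __cause__, but only TypeError is active).
3. Outer `except KeyError` does not match TypeError; skipped.
4. Outer `except TypeError` matches → result = 76.
Result: 76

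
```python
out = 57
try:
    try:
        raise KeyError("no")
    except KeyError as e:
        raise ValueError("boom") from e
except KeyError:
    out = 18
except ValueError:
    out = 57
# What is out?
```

Step-by-step execution trace:
1. Inner try raises KeyError; inner `except KeyError as e` catches it.
2. `raise ValueError(...) from e` raises ValueError (KeyError is attached as __cause__, but only ValueError is active).
3. Outer `except KeyError` does not match ValueError; skipped.
4. Outer `except ValueError` matches → out = 57.
Result: 57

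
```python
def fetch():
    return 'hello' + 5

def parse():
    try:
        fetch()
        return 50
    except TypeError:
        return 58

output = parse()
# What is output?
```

Step-by-step execution trace:
1. `parse()` calls `fetch()`.
2. `fetch()` evaluates `'hello' + 5`, which raises TypeError; it propagates to the caller.
3. `return 50` is not reached.
4. `except TypeError` in parse matches → returns 58.
5. output = 58.
Result: 58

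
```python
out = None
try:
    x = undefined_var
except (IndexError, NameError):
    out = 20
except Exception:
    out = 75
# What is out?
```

Step-by-step execution trace:
1. `x = undefined_var` raises NameError.
2. `except (IndexError, NameError)` matches (NameError is in the tuple) → out = 20.
3. `except Exception` is not reached.
Result: 20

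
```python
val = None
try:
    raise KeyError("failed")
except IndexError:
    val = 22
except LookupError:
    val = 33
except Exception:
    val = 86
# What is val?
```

Step-by-step execution trace:
1. `raise KeyError(...)` raises KeyError.
2. `except IndexError` does not match (KeyError is not a subclass of IndexError); skipped.
3. `except LookupError` matches (KeyError is a subclass of LookupError) → val = 33.
4. `except Exception` is not reached.
Result: 33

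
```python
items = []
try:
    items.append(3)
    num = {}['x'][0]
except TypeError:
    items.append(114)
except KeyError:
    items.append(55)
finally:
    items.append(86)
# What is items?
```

Step-by-step execution trace:
1. try: `items.append(3)` → items = [3].
2. `num = {}['x'][0]` raises KeyError.
3. `except TypeError` does not match KeyError; skipped.
4. `except KeyError` matches → `items.append(55)` → items = [3, 55].
5. finally always runs: `items.append(86)` → items = [3, 55, 86].
Result: [3, 55, 86]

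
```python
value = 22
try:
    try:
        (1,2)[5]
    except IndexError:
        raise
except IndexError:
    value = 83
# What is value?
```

Step-by-step execution trace:
1. Inner try: `(1,2)[5]` raises IndexError.
2. Inner `except IndexError` matches; bare `raise` re-raises the same IndexError.
3. Outer `except IndexError` matches → value = 83.
Result: 83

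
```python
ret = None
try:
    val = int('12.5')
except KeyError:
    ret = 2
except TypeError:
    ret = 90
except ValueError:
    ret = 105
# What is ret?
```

Step-by-step execution trace:
1. `val = int('12.5')` raises ValueError.
2. `except KeyError` does not match ValueError; skipped.
3. `except TypeError` does not match ValueError; skipped.
4. `except ValueError` matches → ret = 105.
Result: 105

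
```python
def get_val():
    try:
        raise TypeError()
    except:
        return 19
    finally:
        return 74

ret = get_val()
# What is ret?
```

Step-by-step execution trace:
1. `get_val()` enters try: `raise TypeError()` raises TypeError.
2. bare `except` matches → `return 19` sets pending return value 19.
3. Before returning, `finally: return 74` runs and overrides the pending return.
4. get_val() returns 74 → ret = 74.
Result: 74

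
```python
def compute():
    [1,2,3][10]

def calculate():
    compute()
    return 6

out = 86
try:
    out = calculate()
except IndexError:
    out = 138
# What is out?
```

Step-by-step execution trace:
1. out starts at 86.
2. try: `calculate()` calls `compute()`.
3. `compute()` evaluates `[1,2,3][10]`, which raises IndexError; it propagates through calculate (uncaught).
4. `return 6` in calculate is not reached; the assignment to out does not complete.
5. `except IndexError` matches → out = 138.
Result: 138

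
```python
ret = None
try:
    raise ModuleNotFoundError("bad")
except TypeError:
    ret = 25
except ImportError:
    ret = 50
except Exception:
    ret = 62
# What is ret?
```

Step-by-step execution trace:
1. `raise ModuleNotFoundError(...)` raises ModuleNotFoundError.
2. `except TypeError` does not match (ModuleNotFoundError is not a subclass of TypeError); skipped.
3. `except ImportError` matches (ModuleNotFoundError is a subclass of ImportError) → ret = 50.
4. `except Exception` is not reached.
Result: 50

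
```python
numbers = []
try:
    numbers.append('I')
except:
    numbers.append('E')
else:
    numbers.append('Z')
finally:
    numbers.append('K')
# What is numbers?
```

Step-by-step execution trace:
1. try: `numbers.append('I')` → numbers = ['I']. No exception raised.
2. `except` is skipped.
3. `else` runs: `numbers.append('Z')` → numbers = ['I', 'Z'].
4. `finally` always runs: `numbers.append('K')` → numbers = ['I', 'Z', 'K'].
Result: ['I', 'Z', 'K']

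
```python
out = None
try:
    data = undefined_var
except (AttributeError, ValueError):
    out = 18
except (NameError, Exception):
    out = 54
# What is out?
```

Step-by-step execution trace:
1. `data = undefined_var` raises NameError.
2. `except (AttributeError, ValueError)` does not match NameError; skipped.
3. `except (NameError, Exception)` matches (NameError is in the tuple) → out = 54.
Result: 54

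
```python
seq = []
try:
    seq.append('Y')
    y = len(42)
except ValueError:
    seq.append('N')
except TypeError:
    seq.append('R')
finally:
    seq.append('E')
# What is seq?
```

Step-by-step execution trace:
1. try: `seq.append('Y')` → seq = ['Y'].
2. `y = len(42)` raises TypeError.
3. `except ValueError` does not match TypeError; skipped.
4. `except TypeError` matches → `seq.append('R')` → seq = ['Y', 'R'].
5. finally always runs: `seq.append('E')` → seq = ['Y', 'R', 'E'].
Result: ['Y', 'R', 'E']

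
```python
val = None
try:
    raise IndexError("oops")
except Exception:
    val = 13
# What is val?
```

Step-by-step execution trace:
1. `raise IndexError(...)` raises IndexError.
2. `except Exception` matches (IndexError is a subclass of Exception) → val = 13.
Result: 13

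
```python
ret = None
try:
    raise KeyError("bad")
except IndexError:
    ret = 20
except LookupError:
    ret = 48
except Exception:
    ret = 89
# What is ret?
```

Step-by-step execution trace:
1. `raise KeyError(...)` raises KeyError.
2. `except IndexError` does not match (KeyError is not a subclass of IndexError); skipped.
3. `except LookupError` matches (KeyError is a subclass of LookupError) → ret = 48.
4. `except Exception` is not reached.
Result: 48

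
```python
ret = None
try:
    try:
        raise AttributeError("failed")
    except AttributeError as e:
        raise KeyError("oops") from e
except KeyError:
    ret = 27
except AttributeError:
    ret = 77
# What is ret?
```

Step-by-step execution trace:
1. Inner try raises AttributeError; inner `except AttributeError as e` catches it.
2. `raise KeyError(...) from e` raises KeyError (AttributeError is attached as __cause__, but only KeyError is active).
3. Outer `except KeyError` matches → ret = 27.
4. `except AttributeError` is not reached.
Result: 27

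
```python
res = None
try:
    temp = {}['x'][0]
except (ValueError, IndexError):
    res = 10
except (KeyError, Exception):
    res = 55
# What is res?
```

Step-by-step execution trace:
1. `temp = {}['x'][0]` raises KeyError.
2. `except (ValueError, IndexError)` does not match KeyError; skipped.
3. `except (KeyError, Exception)` matches (KeyError is in the tuple) → res = 55.
Result: 55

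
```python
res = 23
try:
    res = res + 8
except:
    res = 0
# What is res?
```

Step-by-step execution trace:
1. res starts at 23.
2. try: `res = res + 8` → res = 31. No exception raised.
3. `except` is skipped.
Result: 31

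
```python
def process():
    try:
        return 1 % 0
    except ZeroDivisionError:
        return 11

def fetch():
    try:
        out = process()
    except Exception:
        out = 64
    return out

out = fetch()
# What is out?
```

Step-by-step execution trace:
1. `fetch()` calls `process()`.
2. In process: `1 % 0` raises ZeroDivisionError; `except ZeroDivisionError` catches it → returns 11.
3. In fetch: `out = process()` → out = 11. No exception reaches fetch.
4. `except Exception` is skipped; fetch returns 11.
5. out = 11.
Result: 11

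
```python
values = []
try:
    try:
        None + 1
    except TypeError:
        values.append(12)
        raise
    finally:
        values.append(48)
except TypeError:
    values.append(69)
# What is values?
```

Step-by-step execution trace:
1. Inner try: `None + 1` raises TypeError.
2. Inner `except TypeError` matches → `values.append(12)` → values = [12].
3. bare `raise` re-raises TypeError.
4. Inner `finally` runs during unwinding: `values.append(48)` → values = [12, 48].
5. Outer `except TypeError` matches → `values.append(69)` → values = [12, 48, 69].
Result: [12, 48, 69]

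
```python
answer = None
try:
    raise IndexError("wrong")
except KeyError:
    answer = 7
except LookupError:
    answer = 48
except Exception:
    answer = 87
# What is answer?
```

Step-by-step execution trace:
1. `raise IndexError(...)` raises IndexError.
2. `except KeyError` does not match (IndexError is not a subclass of KeyError); skipped.
3. `except LookupError` matches (IndexError is a subclass of LookupError) → answer = 48.
4. `except Exception` is not reached.
Result: 48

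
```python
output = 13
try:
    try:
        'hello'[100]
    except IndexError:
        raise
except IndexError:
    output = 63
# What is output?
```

Step-by-step execution trace:
1. Inner try: `'hello'[100]` raises IndexError.
2. Inner `except IndexError` matches; bare `raise` re-raises the same IndexError.
3. Outer `except IndexError` matches → output = 63.
Result: 63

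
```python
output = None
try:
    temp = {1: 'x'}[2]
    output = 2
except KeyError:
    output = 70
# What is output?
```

Step-by-step execution trace:
1. `temp = {1: 'x'}[2]` raises KeyError.
2. `output = 2` is not reached.
3. `except KeyError` matches → output = 70.
Result: 70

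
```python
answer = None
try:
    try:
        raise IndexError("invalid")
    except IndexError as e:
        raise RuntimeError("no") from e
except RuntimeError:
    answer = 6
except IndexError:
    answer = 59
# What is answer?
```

Step-by-step execution trace:
1. Inner try raises IndexError; inner `except IndexError as e` catches it.
2. `raise RuntimeError(...) from e` raises RuntimeError (IndexError is attached as __cause__, but only RuntimeError is active).
3. Outer `except RuntimeError` matches → answer = 6.
4. `except IndexError` is not reached.
Result: 6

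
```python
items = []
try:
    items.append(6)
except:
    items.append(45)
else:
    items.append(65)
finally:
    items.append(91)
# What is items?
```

Step-by-step execution trace:
1. try: `items.append(6)` → items = [6]. No exception raised.
2. `except` is skipped.
3. `else` runs: `items.append(65)` → items = [6, 65].
4. `finally` always runs: `items.append(91)` → items = [6, 65, 91].
Result: [6, 65, 91]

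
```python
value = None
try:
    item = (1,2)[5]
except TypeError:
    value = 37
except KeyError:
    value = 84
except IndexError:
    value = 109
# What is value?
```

Step-by-step execution trace:
1. `item = (1,2)[5]` raises IndexError.
2. `except TypeError` does not match IndexError; skipped.
3. `except KeyError` does not match IndexError; skipped.
4. `except IndexError` matches → value = 109.
Result: 109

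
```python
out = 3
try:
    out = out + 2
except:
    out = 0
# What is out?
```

Step-by-step execution trace:
1. out starts at 3.
2. try: `out = out + 2` → out = 5. No exception raised.
3. `except` is skipped.
Result: 5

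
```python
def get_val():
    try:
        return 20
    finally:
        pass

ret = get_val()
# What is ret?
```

Step-by-step execution trace:
1. `get_val()` enters try: `return 20` sets pending return value 20.
2. Before returning, `finally: pass` runs (no effect).
3. get_val() returns 20 → ret = 20.
Result: 20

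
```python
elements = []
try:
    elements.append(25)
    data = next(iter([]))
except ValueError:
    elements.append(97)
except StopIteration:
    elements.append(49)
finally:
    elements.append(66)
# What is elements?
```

Step-by-step execution trace:
1. try: `elements.append(25)` → elements = [25].
2. `data = next(iter([]))` raises StopIteration.
3. `except ValueError` does not match StopIteration; skipped.
4. `except StopIteration` matches → `elements.append(49)` → elements = [25, 49].
5. finally always runs: `elements.append(66)` → elements = [25, 49, 66].
Result: [25, 49, 66]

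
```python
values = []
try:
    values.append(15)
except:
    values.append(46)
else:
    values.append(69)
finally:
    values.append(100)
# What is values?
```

Step-by-step execution trace:
1. try: `values.append(15)` → values = [15]. No exception raised.
2. `except` is skipped.
3. `else` runs: `values.append(69)` → values = [15, 69].
4. `finally` always runs: `values.append(100)` → values = [15, 69, 100].
Result: [15, 69, 100]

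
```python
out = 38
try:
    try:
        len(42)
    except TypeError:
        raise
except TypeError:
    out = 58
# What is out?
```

Step-by-step execution trace:
1. Inner try: `len(42)` raises TypeError.
2. Inner `except TypeError` matches; bare `raise` re-raises the same TypeError.
3. Outer `except TypeError` matches → out = 58.
Result: 58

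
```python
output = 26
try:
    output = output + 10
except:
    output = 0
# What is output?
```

Step-by-step execution trace:
1. output starts at 26.
2. try: `output = output + 10` → output = 36. No exception raised.
3. `except` is skipped.
Result: 36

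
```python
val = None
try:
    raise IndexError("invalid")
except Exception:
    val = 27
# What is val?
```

Step-by-step execution trace:
1. `raise IndexError(...)` raises IndexError.
2. `except Exception` matches (IndexError is a subclass of Exception) → val = 27.
Result: 27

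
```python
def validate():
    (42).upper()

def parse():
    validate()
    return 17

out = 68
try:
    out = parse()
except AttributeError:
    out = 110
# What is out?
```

Step-by-step execution trace:
1. out starts at 68.
2. try: `parse()` calls `validate()`.
3. `validate()` evaluates `(42).upper()`, which raises AttributeError; it propagates through parse (uncaught).
4. `return 17` in parse is not reached; the assignment to out does not complete.
5. `except AttributeError` matches → out = 110.
Result: 110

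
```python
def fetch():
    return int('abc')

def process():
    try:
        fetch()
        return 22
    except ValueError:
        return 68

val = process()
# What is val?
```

Step-by-step execution trace:
1. `process()` calls `fetch()`.
2. `fetch()` evaluates `int('abc')`, which raises ValueError; it propagates to the caller.
3. `return 22` is not reached.
4. `except ValueError` in process matches → returns 68.
5. val = 68.
Result: 68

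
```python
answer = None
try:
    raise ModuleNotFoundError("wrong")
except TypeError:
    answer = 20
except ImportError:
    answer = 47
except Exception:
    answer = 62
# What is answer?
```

Step-by-step execution trace:
1. `raise ModuleNotFoundError(...)` raises ModuleNotFoundError.
2. `except TypeError` does not match (ModuleNotFoundError is not a subclass of TypeError); skipped.
3. `except ImportError` matches (ModuleNotFoundError is a subclass of ImportError) → answer = 47.
4. `except Exception` is not reached.
Result: 47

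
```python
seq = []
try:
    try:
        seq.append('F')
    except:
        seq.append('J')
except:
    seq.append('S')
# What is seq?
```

Step-by-step execution trace:
1. Inner try: `seq.append('F')` → seq = ['F']. No exception raised.
2. Inner `except` is skipped.
3. Inner try completes normally; outer `except` is skipped.
Result: ['F']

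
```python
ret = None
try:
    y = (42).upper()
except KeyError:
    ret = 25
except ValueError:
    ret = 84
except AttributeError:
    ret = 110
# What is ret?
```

Step-by-step execution trace:
1. `y = (42).upper()` raises AttributeError.
2. `except KeyError` does not match AttributeError; skipped.
3. `except ValueError` does not match AttributeError; skipped.
4. `except AttributeError` matches → ret = 110.
Result: 110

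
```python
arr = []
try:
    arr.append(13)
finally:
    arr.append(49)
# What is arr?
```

Step-by-step execution trace:
1. try: `arr.append(13)` → arr = [13].
2. The try body completes without raising.
3. finally always runs: `arr.append(49)` → arr = [13, 49].
Result: [13, 49]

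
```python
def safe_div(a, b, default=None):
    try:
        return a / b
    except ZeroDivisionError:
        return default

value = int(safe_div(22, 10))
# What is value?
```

Step-by-step execution trace:
1. `safe_div(22, 10)` enters try: `return 22 / 10` → returns 2.2. No exception raised.
2. `except ZeroDivisionError` is skipped.
3. `int(2.2)` → 2 → value = 2.
Result: 2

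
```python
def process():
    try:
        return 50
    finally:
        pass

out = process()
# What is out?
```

Step-by-step execution trace:
1. `process()` enters try: `return 50` sets pending return value 50.
2. Before returning, `finally: pass` runs (no effect).
3. process() returns 50 → out = 50.
Result: 50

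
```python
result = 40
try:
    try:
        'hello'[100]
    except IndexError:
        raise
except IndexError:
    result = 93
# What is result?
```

Step-by-step execution trace:
1. Inner try: `'hello'[100]` raises IndexError.
2. Inner `except IndexError` matches; bare `raise` re-raises the same IndexError.
3. Outer `except IndexError` matches → result = 93.
Result: 93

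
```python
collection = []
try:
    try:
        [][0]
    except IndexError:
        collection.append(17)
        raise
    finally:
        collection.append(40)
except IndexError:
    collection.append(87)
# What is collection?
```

Step-by-step execution trace:
1. Inner try: `[][0]` raises IndexError.
2. Inner `except IndexError` matches → `collection.append(17)` → collection = [17].
3. bare `raise` re-raises IndexError.
4. Inner `finally` runs during unwinding: `collection.append(40)` → collection = [17, 40].
5. Outer `except IndexError` matches → `collection.append(87)` → collection = [17, 40, 87].
Result: [17, 40, 87]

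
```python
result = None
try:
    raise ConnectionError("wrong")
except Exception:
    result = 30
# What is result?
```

Step-by-step execution trace:
1. `raise ConnectionError(...)` raises ConnectionError.
2. `except Exception` matches (ConnectionError is a subclass of Exception) → result = 30.
Result: 30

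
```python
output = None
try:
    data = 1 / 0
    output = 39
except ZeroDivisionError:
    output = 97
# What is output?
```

Step-by-step execution trace:
1. `data = 1 / 0` raises ZeroDivisionError.
2. `output = 39` is not reached.
3. `except ZeroDivisionError` matches → output = 97.
Result: 97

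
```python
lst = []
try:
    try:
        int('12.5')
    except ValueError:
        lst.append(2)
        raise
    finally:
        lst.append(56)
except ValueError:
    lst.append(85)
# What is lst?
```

Step-by-step execution trace:
1. Inner try: `int('12.5')` raises ValueError.
2. Inner `except ValueError` matches → `lst.append(2)` → lst = [2].
3. bare `raise` re-raises ValueError.
4. Inner `finally` runs during unwinding: `lst.append(56)` → lst = [2, 56].
5. Outer `except ValueError` matches → `lst.append(85)` → lst = [2, 56, 85].
Result: [2, 56, 85]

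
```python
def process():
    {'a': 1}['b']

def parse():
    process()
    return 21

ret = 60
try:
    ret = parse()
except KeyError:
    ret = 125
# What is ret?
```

Step-by-step execution trace:
1. ret starts at 60.
2. try: `parse()` calls `process()`.
3. `process()` evaluates `{'a': 1}['b']`, which raises KeyError; it propagates through parse (uncaught).
4. `return 21` in parse is not reached; the assignment to ret does not complete.
5. `except KeyError` matches → ret = 125.
Result: 125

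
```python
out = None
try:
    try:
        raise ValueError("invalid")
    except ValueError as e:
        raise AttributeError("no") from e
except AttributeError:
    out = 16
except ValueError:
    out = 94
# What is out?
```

Step-by-step execution trace:
1. Inner try raises ValueError; inner `except ValueError as e` catches it.
2. `raise AttributeError(...) from e` raises AttributeError (ValueError is attached as __cause__, but only AttributeError is active).
3. Outer `except AttributeError` matches → out = 16.
4. `except ValueError` is not reached.
Result: 16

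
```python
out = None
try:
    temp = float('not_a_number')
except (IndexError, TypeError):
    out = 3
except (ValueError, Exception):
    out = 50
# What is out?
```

Step-by-step execution trace:
1. `temp = float('not_a_number')` raises ValueError.
2. `except (IndexError, TypeError)` does not match ValueError; skipped.
3. `except (ValueError, Exception)` matches (ValueError is in the tuple) → out = 50.
Result: 50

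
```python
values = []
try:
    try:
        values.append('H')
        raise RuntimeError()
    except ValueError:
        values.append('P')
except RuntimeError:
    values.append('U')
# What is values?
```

Step-by-step execution trace:
1. Inner try: `values.append('H')` → values = ['H'].
2. `raise RuntimeError()` raises RuntimeError.
3. Inner `except ValueError` does not match RuntimeError; exception propagates to outer try.
4. Outer `except RuntimeError` matches → `values.append('U')` → values = ['H', 'U'].
Result: ['H', 'U']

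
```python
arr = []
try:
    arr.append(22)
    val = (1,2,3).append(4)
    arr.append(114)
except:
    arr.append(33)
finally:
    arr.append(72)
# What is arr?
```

Step-by-step execution trace:
1. try: `arr.append(22)` → arr = [22].
2. `val = (1,2,3).append(4)` raises AttributeError; `arr.append(114)` is not reached.
3. bare `except` matches → `arr.append(33)` → arr = [22, 33].
4. finally always runs: `arr.append(72)` → arr = [22, 33, 72].
Result: [22, 33, 72]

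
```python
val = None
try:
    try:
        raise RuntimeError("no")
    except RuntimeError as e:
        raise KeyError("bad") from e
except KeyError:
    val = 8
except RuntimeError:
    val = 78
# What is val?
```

Step-by-step execution trace:
1. Inner try raises RuntimeError; inner `except RuntimeError as e` catches it.
2. `raise KeyError(...) from e` raises KeyError (RuntimeError is attached as __cause__, but only KeyError is active).
3. Outer `except KeyError` matches → val = 8.
4. `except RuntimeError` is not reached.
Result: 8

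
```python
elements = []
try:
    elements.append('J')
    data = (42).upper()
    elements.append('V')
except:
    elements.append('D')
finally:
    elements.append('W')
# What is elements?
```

Step-by-step execution trace:
1. try: `elements.append('J')` → elements = ['J'].
2. `data = (42).upper()` raises AttributeError; `elements.append('V')` is not reached.
3. bare `except` matches → `elements.append('D')` → elements = ['J', 'D'].
4. finally always runs: `elements.append('W')` → elements = ['J', 'D', 'W'].
Result: ['J', 'D', 'W']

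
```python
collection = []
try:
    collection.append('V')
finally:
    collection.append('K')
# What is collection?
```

Step-by-step execution trace:
1. try: `collection.append('V')` → collection = ['V'].
2. The try body completes without raising.
3. finally always runs: `collection.append('K')` → collection = ['V', 'K'].
Result: ['V', 'K']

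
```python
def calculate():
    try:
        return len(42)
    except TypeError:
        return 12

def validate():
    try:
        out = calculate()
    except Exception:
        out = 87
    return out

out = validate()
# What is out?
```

Step-by-step execution trace:
1. `validate()` calls `calculate()`.
2. In calculate: `len(42)` raises TypeError; `except TypeError` catches it → returns 12.
3. In validate: `out = calculate()` → out = 12. No exception reaches validate.
4. `except Exception` is skipped; validate returns 12.
5. out = 12.
Result: 12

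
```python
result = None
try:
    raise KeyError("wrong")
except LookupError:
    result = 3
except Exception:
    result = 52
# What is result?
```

Step-by-step execution trace:
1. `raise KeyError(...)` raises KeyError.
2. `except LookupError` matches (KeyError is a subclass of LookupError) → result = 3.
3. `except Exception` is not reached.
Result: 3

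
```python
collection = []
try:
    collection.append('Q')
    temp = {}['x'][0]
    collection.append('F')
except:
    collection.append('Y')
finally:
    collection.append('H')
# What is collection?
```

Step-by-step execution trace:
1. try: `collection.append('Q')` → collection = ['Q'].
2. `temp = {}['x'][0]` raises KeyError; `collection.append('F')` is not reached.
3. bare `except` matches → `collection.append('Y')` → collection = ['Q', 'Y'].
4. finally always runs: `collection.append('H')` → collection = ['Q', 'Y', 'H'].
Result: ['Q', 'Y', 'H']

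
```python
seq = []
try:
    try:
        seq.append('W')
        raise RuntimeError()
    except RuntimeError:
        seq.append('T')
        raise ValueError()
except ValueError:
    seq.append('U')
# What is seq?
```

Step-by-step execution trace:
1. Inner try: `seq.append('W')` → seq = ['W'].
2. `raise RuntimeError()` raises RuntimeError.
3. Inner `except RuntimeError` matches → `seq.append('T')` → seq = ['W', 'T'].
4. `raise ValueError()` raises ValueError; propagates to outer try.
5. Outer `except ValueError` matches → `seq.append('U')` → seq = ['W', 'T', 'U'].
Result: ['W', 'T', 'U']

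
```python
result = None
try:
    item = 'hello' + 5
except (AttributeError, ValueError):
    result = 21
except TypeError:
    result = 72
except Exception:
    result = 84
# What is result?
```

Step-by-step execution trace:
1. `item = 'hello' + 5` raises TypeError.
2. `except (AttributeError, ValueError)` does not match TypeError; skipped.
3. `except TypeError` matches (exact type match) → result = 72.
4. `except Exception` is not reached.
Result: 72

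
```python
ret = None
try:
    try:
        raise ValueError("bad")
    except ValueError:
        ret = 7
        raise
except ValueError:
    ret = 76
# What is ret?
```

Step-by-step execution trace:
1. Inner try: `raise ValueError("bad")` raises ValueError.
2. Inner `except ValueError` matches → ret = 7.
3. bare `raise` re-raises the same ValueError.
4. Outer `except ValueError` matches → ret = 76.
Result: 76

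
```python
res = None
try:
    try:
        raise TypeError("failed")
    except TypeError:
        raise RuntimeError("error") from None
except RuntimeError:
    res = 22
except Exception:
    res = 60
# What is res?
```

Step-by-step execution trace:
1. Inner try raises TypeError; inner `except TypeError` catches it.
2. `raise RuntimeError(...) from None` raises RuntimeError (from None suppresses __context__, but the active exception is still RuntimeError).
3. Outer `except RuntimeError` matches → res = 22.
4. `except Exception` is not reached.
Result: 22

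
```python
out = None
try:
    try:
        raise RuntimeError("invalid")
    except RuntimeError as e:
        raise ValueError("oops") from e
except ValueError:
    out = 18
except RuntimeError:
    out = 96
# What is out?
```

Step-by-step execution trace:
1. Inner try raises RuntimeError; inner `except RuntimeError as e` catches it.
2. `raise ValueError(...) from e` raises ValueError (RuntimeError is attached as __cause__, but only ValueError is active).
3. Outer `except ValueError` matches → out = 18.
4. `except RuntimeError` is not reached.
Result: 18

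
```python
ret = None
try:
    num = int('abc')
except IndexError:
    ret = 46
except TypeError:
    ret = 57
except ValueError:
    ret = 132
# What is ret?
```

Step-by-step execution trace:
1. `num = int('abc')` raises ValueError.
2. `except IndexError` does not match ValueError; skipped.
3. `except TypeError` does not match ValueError; skipped.
4. `except ValueError` matches → ret = 132.
Result: 132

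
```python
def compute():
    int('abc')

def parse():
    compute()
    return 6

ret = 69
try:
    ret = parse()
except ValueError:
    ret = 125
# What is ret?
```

Step-by-step execution trace:
1. ret starts at 69.
2. try: `parse()` calls `compute()`.
3. `compute()` evaluates `int('abc')`, which raises ValueError; it propagates through parse (uncaught).
4. `return 6` in parse is not reached; the assignment to ret does not complete.
5. `except ValueError` matches → ret = 125.
Result: 125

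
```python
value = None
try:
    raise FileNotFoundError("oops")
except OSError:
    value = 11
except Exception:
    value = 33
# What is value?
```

Step-by-step execution trace:
1. `raise FileNotFoundError(...)` raises FileNotFoundError.
2. `except OSError` matches (FileNotFoundError is a subclass of OSError) → value = 11.
3. `except Exception` is not reached.
Result: 11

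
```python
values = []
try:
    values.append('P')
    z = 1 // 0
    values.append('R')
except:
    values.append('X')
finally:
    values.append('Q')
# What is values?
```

Step-by-step execution trace:
1. try: `values.append('P')` → values = ['P'].
2. `z = 1 // 0` raises ZeroDivisionError; `values.append('R')` is not reached.
3. bare `except` matches → `values.append('X')` → values = ['P', 'X'].
4. finally always runs: `values.append('Q')` → values = ['P', 'X', 'Q'].
Result: ['P', 'X', 'Q']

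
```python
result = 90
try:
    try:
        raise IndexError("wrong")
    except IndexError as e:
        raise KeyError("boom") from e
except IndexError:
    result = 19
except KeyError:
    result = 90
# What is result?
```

Step-by-step execution trace:
1. Inner try raises IndexError; inner `except IndexError as e` catches it.
2. `raise KeyError(...) from e` raises KeyError (IndexError is attached as __cause__, but only KeyError is active).
3. Outer `except IndexError` does not match KeyError; skipped.
4. Outer `except KeyError` matches → result = 90.
Result: 90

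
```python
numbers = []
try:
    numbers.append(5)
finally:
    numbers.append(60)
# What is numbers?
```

Step-by-step execution trace:
1. try: `numbers.append(5)` → numbers = [5].
2. The try body completes without raising.
3. finally always runs: `numbers.append(60)` → numbers = [5, 60].
Result: [5, 60]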